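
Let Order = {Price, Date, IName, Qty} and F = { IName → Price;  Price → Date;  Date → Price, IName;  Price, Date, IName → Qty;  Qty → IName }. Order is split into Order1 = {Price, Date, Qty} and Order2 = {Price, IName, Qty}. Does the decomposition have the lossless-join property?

Yes

Common attributes: Order1 ∩ Order2 = {Price, Qty}.
Closure of {Price, Qty}: Price → Date applies, adding Date; Date → Price, IName applies, adding IName. So (Price, Qty)⁺ = {Price, Date, IName, Qty}.
This closure contains every attribute of Order1, so Order1 ∩ Order2 → Order1. The join is lossless.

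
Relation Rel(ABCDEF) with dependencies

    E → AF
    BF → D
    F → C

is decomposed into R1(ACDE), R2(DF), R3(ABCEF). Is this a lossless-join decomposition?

Chase test. Columns are ABCDEF; row i has aⱼ where attribute j ∈ Ri, else bᵢⱼ.
Initial tableau (one row per fragment):
  row 1: a1 b12 a3 a4 a5 b16
  row 2: b21 b22 b23 a4 b25 a6
  row 3: a1 a2 a3 b34 a5 a6
Rows 1 and 3 agree on E; apply E→AF and equate their AF entries.
Rows 1 and 2 agree on F; apply F→C and equate their C entries.
No row becomes fully distinguished — the join is lossy.

No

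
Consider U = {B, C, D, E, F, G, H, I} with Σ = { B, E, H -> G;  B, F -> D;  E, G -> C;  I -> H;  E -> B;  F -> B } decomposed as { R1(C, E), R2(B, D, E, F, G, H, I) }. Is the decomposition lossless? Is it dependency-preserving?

lossy and not dependency-preserving

Lossless test: (E)⁺ = {B, E}, which is a superkey of neither fragment — lossy.
Dependency preservation: the restricted closure of {E, G} across the fragments never reaches {C}, so E, G → C cannot be enforced without a join — not preserved.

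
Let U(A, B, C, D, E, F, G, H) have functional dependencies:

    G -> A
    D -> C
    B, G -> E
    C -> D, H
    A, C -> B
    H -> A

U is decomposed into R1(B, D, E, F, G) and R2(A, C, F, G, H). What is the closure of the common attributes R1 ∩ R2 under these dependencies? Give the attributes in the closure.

A, F, G

R1 ∩ R2 = {F, G}.
G → A applies, adding A
Closure: {A, F, G}.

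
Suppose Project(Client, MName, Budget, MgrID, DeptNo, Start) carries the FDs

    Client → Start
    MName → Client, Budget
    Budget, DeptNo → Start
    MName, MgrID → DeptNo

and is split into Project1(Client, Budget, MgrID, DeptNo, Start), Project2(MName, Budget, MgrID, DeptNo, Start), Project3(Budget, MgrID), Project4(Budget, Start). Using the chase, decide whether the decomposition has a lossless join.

Chase test. Columns are Client, MName, Budget, MgrID, DeptNo, Start; row i has aⱼ where attribute j ∈ Projecti, else bᵢⱼ.
Initial tableau (one row per fragment):
  row 1: a1 b12 a3 a4 a5 a6
  row 2: b21 a2 a3 a4 a5 a6
  row 3: b31 b32 a3 a4 b35 b36
  row 4: b41 b42 a3 b44 b45 a6
No row becomes fully distinguished — the join is lossy.

No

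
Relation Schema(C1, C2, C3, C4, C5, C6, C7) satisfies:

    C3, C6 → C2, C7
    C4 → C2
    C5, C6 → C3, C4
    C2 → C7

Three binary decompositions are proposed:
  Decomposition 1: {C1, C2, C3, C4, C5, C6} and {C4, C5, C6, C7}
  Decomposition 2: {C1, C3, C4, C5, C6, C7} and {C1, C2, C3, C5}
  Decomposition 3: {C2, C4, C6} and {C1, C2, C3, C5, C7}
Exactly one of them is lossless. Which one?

Decomposition 1: common = {C4, C5, C6}, closure = {C2, C3, C4, C5, C6, C7} → lossless.
Decomposition 2: common = {C1, C3, C5}, closure = {C1, C3, C5} → lossy.
Decomposition 3: common = {C2}, closure = {C2, C7} → lossy.

Decomposition 1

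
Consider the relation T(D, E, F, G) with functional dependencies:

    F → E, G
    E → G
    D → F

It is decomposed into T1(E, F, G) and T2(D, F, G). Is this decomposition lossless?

Common attributes: T1 ∩ T2 = {F, G}.
Closure of {F, G}: F → E, G applies, adding E. So (F, G)⁺ = {E, F, G}.
This closure contains every attribute of T1, so T1 ∩ T2 → T1. The join is lossless.

Yes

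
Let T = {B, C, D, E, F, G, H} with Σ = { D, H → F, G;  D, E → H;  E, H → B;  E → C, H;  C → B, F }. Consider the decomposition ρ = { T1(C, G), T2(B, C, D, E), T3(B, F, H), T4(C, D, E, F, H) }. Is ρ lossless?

Chase test. Columns are B, C, D, E, F, G, H; row i has aⱼ where attribute j ∈ Ti, else bᵢⱼ.
Initial tableau (one row per fragment):
  row 1: b11 a2 b13 b14 b15 a6 b17
  row 2: a1 a2 a3 a4 b25 b26 b27
  row 3: a1 b32 b33 b34 a5 b36 a7
  row 4: b41 a2 a3 a4 a5 b46 a7
Rows 2 and 4 agree on D, E; apply D, E→H and equate their H entries.
Rows 2 and 4 agree on E, H; apply E, H→B and equate their B entries.
Rows 1 and 2 agree on C; apply C→B, F and equate their B, F entries.
Rows 1 and 4 agree on C; apply C→B, F and equate their B, F entries.
Rows 2 and 4 agree on D, H; apply D, H→F, G and equate their F, G entries.
No row becomes fully distinguished — the join is lossy.

No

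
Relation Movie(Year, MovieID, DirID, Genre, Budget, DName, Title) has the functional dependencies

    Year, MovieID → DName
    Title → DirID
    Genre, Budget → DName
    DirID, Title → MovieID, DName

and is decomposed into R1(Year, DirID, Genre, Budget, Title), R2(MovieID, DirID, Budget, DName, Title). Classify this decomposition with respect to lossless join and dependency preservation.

lossless but not dependency-preserving

Lossless test: (DirID, Budget, Title)⁺ = {MovieID, DirID, Budget, DName, Title}, which contains all of one fragment — lossless.
Dependency preservation: the restricted closure of {Year, MovieID} across the fragments never reaches {DName}, so Year, MovieID → DName cannot be enforced without a join — not preserved.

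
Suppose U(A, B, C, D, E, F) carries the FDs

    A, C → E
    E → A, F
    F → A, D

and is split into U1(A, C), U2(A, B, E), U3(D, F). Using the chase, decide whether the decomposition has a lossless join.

Chase test. Columns are A, B, C, D, E, F; row i has aⱼ where attribute j ∈ Ui, else bᵢⱼ.
Initial tableau (one row per fragment):
  row 1: a1 b12 a3 b14 b15 b16
  row 2: a1 a2 b23 b24 a5 b26
  row 3: b31 b32 b33 a4 b35 a6
No row becomes fully distinguished — the join is lossy.

No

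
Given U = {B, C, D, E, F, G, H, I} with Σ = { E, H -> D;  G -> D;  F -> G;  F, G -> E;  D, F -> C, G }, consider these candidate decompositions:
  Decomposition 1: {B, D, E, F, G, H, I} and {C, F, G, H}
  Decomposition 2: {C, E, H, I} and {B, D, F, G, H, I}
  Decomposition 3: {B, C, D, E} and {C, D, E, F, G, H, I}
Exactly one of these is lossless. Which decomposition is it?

Decomposition 1

Decomposition 1: common = {F, G, H}, closure = {C, D, E, F, G, H} → lossless.
Decomposition 2: common = {H, I}, closure = {H, I} → lossy.
Decomposition 3: common = {C, D, E}, closure = {C, D, E} → lossy.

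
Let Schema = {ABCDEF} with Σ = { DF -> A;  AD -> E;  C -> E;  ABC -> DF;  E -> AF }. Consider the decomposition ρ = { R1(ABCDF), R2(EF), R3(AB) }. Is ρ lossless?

Chase test. Columns are ABCDEF; row i has aⱼ where attribute j ∈ Ri, else bᵢⱼ.
Initial tableau (one row per fragment):
  row 1: a1 a2 a3 a4 b15 a6
  row 2: b21 b22 b23 b24 a5 a6
  row 3: a1 a2 b33 b34 b35 b36
No row becomes fully distinguished — the join is lossy.

No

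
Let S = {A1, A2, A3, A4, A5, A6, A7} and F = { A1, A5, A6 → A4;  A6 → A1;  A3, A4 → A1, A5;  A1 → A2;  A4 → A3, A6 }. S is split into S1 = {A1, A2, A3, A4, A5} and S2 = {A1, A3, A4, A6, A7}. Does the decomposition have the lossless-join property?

Common attributes: S1 ∩ S2 = {A1, A3, A4}.
Closure of {A1, A3, A4}: A3, A4 → A1, A5 applies, adding A5; A1 → A2 applies, adding A2; A4 → A3, A6 applies, adding A6. So (A1, A3, A4)⁺ = {A1, A2, A3, A4, A5, A6}.
This closure contains every attribute of S1, so S1 ∩ S2 → S1. The join is lossless.

Yes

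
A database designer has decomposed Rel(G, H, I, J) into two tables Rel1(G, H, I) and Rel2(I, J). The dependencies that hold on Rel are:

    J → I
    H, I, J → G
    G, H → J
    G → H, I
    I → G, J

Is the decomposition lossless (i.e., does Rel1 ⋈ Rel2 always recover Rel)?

Common attributes: Rel1 ∩ Rel2 = {I}.
Closure of {I}: I → G, J applies, adding G, J; G → H, I applies, adding H. So (I)⁺ = {G, H, I, J}.
This closure contains every attribute of Rel1, so Rel1 ∩ Rel2 → Rel1. The join is lossless.

Yes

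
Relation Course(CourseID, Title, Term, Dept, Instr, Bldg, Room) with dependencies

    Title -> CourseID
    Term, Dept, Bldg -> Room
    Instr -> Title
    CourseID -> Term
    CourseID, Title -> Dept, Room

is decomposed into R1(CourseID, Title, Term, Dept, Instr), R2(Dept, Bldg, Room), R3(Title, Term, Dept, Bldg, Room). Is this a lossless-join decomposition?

Chase test. Columns are CourseID, Title, Term, Dept, Instr, Bldg, Room; row i has aⱼ where attribute j ∈ Ri, else bᵢⱼ.
Initial tableau (one row per fragment):
  row 1: a1 a2 a3 a4 a5 b16 b17
  row 2: b21 b22 b23 a4 b25 a6 a7
  row 3: b31 a2 a3 a4 b35 a6 a7
Rows 1 and 3 agree on Title; apply Title→CourseID and equate their CourseID entries.
Rows 1 and 3 agree on CourseID, Title; apply CourseID, Title→Dept, Room and equate their Dept, Room entries.
No row becomes fully distinguished — the join is lossy.

No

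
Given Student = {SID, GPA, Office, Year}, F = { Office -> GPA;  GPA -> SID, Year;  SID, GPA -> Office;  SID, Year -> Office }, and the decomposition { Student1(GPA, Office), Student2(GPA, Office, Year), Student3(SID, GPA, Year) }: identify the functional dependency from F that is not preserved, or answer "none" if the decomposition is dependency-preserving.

Office → GPA lies within Student1.
GPA → SID, Year lies within Student3.
SID, GPA → Office: restricted closure across fragments reaches Office.
SID, Year → Office: restricted closure across fragments reaches Office.
Every dependency is enforceable on the fragments, so the decomposition is dependency-preserving.

none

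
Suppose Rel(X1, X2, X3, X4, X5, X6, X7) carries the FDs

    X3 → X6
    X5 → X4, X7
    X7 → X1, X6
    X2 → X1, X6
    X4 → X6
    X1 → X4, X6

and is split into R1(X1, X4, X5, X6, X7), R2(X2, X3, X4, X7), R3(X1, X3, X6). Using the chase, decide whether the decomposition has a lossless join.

No

Chase test. Columns are X1, X2, X3, X4, X5, X6, X7; row i has aⱼ where attribute j ∈ Ri, else bᵢⱼ.
Initial tableau (one row per fragment):
  row 1: a1 b12 b13 a4 a5 a6 a7
  row 2: b21 a2 a3 a4 b25 b26 a7
  row 3: a1 b32 a3 b34 b35 a6 b37
Rows 2 and 3 agree on X3; apply X3→X6 and equate their X6 entries.
Rows 1 and 2 agree on X7; apply X7→X1, X6 and equate their X1, X6 entries.
Rows 1 and 3 agree on X1; apply X1→X4, X6 and equate their X4, X6 entries.
No row becomes fully distinguished — the join is lossy.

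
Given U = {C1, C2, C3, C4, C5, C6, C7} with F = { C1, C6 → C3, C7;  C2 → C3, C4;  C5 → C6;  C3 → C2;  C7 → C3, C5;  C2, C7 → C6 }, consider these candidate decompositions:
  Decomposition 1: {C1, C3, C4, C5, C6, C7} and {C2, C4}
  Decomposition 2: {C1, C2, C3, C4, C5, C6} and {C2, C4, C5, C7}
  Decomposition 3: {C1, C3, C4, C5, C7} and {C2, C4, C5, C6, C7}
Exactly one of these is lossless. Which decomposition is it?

Decomposition 1: common = {C4}, closure = {C4} → lossy.
Decomposition 2: common = {C2, C4, C5}, closure = {C2, C3, C4, C5, C6} → lossy.
Decomposition 3: common = {C4, C5, C7}, closure = {C2, C3, C4, C5, C6, C7} → lossless.

Decomposition 3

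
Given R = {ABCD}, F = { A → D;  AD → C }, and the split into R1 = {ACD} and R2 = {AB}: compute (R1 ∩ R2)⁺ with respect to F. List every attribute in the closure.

R1 ∩ R2 = {A}.
A → D applies, adding D
AD → C applies, adding C
Closure: {ACD}.

ACD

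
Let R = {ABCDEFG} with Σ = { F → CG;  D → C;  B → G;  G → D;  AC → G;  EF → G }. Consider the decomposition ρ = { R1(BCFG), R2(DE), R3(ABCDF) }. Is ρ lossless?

Chase test. Columns are ABCDEFG; row i has aⱼ where attribute j ∈ Ri, else bᵢⱼ.
Initial tableau (one row per fragment):
  row 1: b11 a2 a3 b14 b15 a6 a7
  row 2: b21 b22 b23 a4 a5 b26 b27
  row 3: a1 a2 a3 a4 b35 a6 b37
Rows 1 and 3 agree on F; apply F→CG and equate their CG entries.
Rows 2 and 3 agree on D; apply D→C and equate their C entries.
Rows 1 and 3 agree on G; apply G→D and equate their D entries.
No row becomes fully distinguished — the join is lossy.

No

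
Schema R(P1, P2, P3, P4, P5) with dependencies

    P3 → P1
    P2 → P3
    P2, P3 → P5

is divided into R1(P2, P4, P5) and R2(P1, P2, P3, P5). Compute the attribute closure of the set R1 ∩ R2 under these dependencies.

P1, P2, P3, P5

R1 ∩ R2 = {P2, P5}.
P2 → P3 applies, adding P3
P3 → P1 applies, adding P1
Closure: {P1, P2, P3, P5}.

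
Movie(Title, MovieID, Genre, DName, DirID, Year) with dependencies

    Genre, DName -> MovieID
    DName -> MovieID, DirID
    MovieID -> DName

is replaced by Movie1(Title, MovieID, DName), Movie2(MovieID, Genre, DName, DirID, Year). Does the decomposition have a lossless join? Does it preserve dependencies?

Lossless test: (MovieID, DName)⁺ = {MovieID, DName, DirID}, which is a superkey of neither fragment — lossy.
Dependency preservation: every FD's attributes lie within a single fragment, so each can be enforced locally — preserved.

lossy but dependency-preserving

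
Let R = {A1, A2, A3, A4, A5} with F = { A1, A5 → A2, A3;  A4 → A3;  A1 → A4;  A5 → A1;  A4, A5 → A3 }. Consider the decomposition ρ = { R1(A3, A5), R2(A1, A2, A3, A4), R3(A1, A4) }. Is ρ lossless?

No

Chase test. Columns are A1, A2, A3, A4, A5; row i has aⱼ where attribute j ∈ Ri, else bᵢⱼ.
Initial tableau (one row per fragment):
  row 1: b11 b12 a3 b14 a5
  row 2: a1 a2 a3 a4 b25
  row 3: a1 b32 b33 a4 b35
Rows 2 and 3 agree on A4; apply A4→A3 and equate their A3 entries.
No row becomes fully distinguished — the join is lossy.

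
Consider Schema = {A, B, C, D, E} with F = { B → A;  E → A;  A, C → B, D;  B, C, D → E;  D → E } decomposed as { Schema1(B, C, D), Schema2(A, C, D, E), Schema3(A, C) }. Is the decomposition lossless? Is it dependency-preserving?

Lossless test (chase): Rows 2 and 3 agree on A, C; apply A, C→B, D and equate their B, D entries. Rows 2 and 3 agree on B, C, D; apply B, C, D→E and equate their E entries. Rows 1 and 2 agree on D; apply D→E and equate their E entries. Rows 1 and 2 agree on E; apply E→A and equate their A entries. Rows 1 and 2 agree on A, C; apply A, C→B, D and equate their B, D entries. Row 1 is now all distinguished symbols — the join is lossless.
Dependency preservation: the restricted closure of {B} across the fragments never reaches {A}, so B → A cannot be enforced without a join — not preserved.

lossless but not dependency-preserving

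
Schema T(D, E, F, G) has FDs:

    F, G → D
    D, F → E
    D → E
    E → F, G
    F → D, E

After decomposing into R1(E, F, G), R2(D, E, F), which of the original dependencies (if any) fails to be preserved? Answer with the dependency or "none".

F, G → D: restricted closure across fragments reaches D.
D, F → E lies within R2.
D → E lies within R2.
E → F, G lies within R1.
F → D, E lies within R2.
Every dependency is enforceable on the fragments, so the decomposition is dependency-preserving.

none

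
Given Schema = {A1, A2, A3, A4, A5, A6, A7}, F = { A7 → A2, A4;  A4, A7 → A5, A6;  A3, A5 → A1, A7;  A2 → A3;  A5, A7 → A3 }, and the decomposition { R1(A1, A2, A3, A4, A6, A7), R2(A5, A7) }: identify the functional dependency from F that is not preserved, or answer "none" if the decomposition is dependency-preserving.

Check A3, A5 → A1, A7: no single fragment contains all of {A1, A3, A5, A7}, and the restricted closure of {A3, A5} across the fragments never reaches {A1, A7}.
A7 → A2, A4 is preserved.
A4, A7 → A5, A6 is preserved.
A2 → A3 is preserved.
A5, A7 → A3 is preserved.

A3, A5 → A1, A7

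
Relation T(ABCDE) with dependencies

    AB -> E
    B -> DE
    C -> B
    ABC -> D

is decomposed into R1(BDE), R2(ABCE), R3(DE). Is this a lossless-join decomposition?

Yes

Chase test. Columns are ABCDE; row i has aⱼ where attribute j ∈ Ri, else bᵢⱼ.
Initial tableau (one row per fragment):
  row 1: b11 a2 b13 a4 a5
  row 2: a1 a2 a3 b24 a5
  row 3: b31 b32 b33 a4 a5
Rows 1 and 2 agree on B; apply B→DE and equate their DE entries.
Row 2 is now all distinguished symbols — the join is lossless.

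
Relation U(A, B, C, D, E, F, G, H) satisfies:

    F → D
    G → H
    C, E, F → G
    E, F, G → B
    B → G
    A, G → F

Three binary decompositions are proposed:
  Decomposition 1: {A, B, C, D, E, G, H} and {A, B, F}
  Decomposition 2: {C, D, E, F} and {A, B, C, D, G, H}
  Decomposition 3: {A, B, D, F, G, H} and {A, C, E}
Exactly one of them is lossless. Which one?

Decomposition 1

Decomposition 1: common = {A, B}, closure = {A, B, D, F, G, H} → lossless.
Decomposition 2: common = {C, D}, closure = {C, D} → lossy.
Decomposition 3: common = {A}, closure = {A} → lossy.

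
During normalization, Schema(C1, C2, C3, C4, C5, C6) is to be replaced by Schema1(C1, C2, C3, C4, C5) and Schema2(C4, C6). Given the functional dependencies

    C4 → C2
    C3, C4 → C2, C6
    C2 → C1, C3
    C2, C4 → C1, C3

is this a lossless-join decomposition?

Common attributes: Schema1 ∩ Schema2 = {C4}.
Closure of {C4}: C4 → C2 applies, adding C2; C2 → C1, C3 applies, adding C1, C3; C3, C4 → C2, C6 applies, adding C6. So (C4)⁺ = {C1, C2, C3, C4, C6}.
This closure contains every attribute of Schema2, so Schema1 ∩ Schema2 → Schema2. The join is lossless.

Yes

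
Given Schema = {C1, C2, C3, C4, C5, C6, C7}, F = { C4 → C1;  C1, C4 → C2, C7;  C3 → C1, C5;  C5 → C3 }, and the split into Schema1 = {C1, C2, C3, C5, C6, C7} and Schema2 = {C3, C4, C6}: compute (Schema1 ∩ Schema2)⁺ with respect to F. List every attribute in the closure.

Schema1 ∩ Schema2 = {C3, C6}.
C3 → C1, C5 applies, adding C1, C5
Closure: {C1, C3, C5, C6}.

C1, C3, C5, C6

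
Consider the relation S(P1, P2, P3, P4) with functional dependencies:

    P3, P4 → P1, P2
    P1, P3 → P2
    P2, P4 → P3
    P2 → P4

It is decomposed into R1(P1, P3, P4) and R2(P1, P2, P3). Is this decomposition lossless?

Yes

Common attributes: R1 ∩ R2 = {P1, P3}.
Closure of {P1, P3}: P1, P3 → P2 applies, adding P2; P2 → P4 applies, adding P4. So (P1, P3)⁺ = {P1, P2, P3, P4}.
This closure contains every attribute of R1, so R1 ∩ R2 → R1. The join is lossless.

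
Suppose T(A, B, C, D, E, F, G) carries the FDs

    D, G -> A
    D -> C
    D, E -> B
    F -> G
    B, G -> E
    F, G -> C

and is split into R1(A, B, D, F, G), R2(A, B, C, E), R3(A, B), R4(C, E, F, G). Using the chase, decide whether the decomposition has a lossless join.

Chase test. Columns are A, B, C, D, E, F, G; row i has aⱼ where attribute j ∈ Ri, else bᵢⱼ.
Initial tableau (one row per fragment):
  row 1: a1 a2 b13 a4 b15 a6 a7
  row 2: a1 a2 a3 b24 a5 b26 b27
  row 3: a1 a2 b33 b34 b35 b36 b37
  row 4: b41 b42 a3 b44 a5 a6 a7
Rows 1 and 4 agree on F, G; apply F, G→C and equate their C entries.
No row becomes fully distinguished — the join is lossy.

No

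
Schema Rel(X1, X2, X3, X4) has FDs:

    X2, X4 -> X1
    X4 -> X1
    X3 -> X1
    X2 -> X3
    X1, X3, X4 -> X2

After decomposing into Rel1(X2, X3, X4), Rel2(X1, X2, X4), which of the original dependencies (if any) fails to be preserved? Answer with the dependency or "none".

Check X3 → X1: no single fragment contains all of {X1, X3}, and the restricted closure of {X3} across the fragments never reaches {X1}.
X2, X4 → X1 is preserved.
X4 → X1 is preserved.
X2 → X3 is preserved.
X1, X3, X4 → X2 is preserved.

X3 -> X1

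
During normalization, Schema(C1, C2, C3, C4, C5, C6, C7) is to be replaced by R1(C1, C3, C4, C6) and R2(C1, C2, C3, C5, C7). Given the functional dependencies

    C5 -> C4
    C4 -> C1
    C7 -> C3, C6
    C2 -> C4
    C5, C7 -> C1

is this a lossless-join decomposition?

No

Common attributes: R1 ∩ R2 = {C1, C3}.
No dependency enlarges {C1, C3}, so (C1, C3)⁺ = {C1, C3}.
The closure contains neither all of R1 = {C1, C3, C4, C6} nor all of R2 = {C1, C2, C3, C5, C7}, so the common attributes are not a superkey of either fragment. The join is lossy.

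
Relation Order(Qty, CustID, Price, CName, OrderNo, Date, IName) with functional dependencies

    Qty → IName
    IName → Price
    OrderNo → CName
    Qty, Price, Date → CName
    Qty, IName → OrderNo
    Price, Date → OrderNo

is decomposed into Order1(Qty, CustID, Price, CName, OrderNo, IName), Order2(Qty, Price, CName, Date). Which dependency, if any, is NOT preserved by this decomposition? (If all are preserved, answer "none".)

Check Price, Date → OrderNo: no single fragment contains all of {Price, OrderNo, Date}, and the restricted closure of {Price, Date} across the fragments never reaches {OrderNo}.
Qty → IName is preserved.
IName → Price is preserved.
OrderNo → CName is preserved.
Qty, Price, Date → CName is preserved.
Qty, IName → OrderNo is preserved.

Price, Date → OrderNo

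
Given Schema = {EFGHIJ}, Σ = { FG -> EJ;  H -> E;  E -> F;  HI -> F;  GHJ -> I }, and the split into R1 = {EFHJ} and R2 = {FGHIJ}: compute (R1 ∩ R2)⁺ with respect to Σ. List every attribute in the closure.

R1 ∩ R2 = {FHJ}.
H → E applies, adding E
Closure: {EFHJ}.

EFHJ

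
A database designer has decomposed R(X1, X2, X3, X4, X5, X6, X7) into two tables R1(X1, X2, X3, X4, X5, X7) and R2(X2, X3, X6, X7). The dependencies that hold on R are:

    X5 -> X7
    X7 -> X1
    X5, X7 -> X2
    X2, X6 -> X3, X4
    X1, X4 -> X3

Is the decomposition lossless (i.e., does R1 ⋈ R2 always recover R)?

No

Common attributes: R1 ∩ R2 = {X2, X3, X7}.
Closure of {X2, X3, X7}: X7 → X1 applies, adding X1. So (X2, X3, X7)⁺ = {X1, X2, X3, X7}.
The closure contains neither all of R1 = {X1, X2, X3, X4, X5, X7} nor all of R2 = {X2, X3, X6, X7}, so the common attributes are not a superkey of either fragment. The join is lossy.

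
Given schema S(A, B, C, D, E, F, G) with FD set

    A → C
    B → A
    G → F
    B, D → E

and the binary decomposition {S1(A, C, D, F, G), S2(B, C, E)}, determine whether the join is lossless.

Common attributes: S1 ∩ S2 = {C}.
No dependency enlarges {C}, so (C)⁺ = {C}.
The closure contains neither all of S1 = {A, C, D, F, G} nor all of S2 = {B, C, E}, so the common attributes are not a superkey of either fragment. The join is lossy.

No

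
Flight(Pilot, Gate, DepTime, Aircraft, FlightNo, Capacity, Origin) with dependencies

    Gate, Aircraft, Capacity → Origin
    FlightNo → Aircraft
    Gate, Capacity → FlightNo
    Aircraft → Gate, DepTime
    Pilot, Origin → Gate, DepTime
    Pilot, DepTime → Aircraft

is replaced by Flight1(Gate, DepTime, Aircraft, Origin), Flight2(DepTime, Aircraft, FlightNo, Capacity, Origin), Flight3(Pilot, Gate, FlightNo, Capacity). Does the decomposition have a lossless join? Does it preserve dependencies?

Lossless test (chase): Rows 2 and 3 agree on FlightNo; apply FlightNo→Aircraft and equate their Aircraft entries. Rows 1 and 2 agree on Aircraft; apply Aircraft→Gate, DepTime and equate their Gate, DepTime entries. Rows 1 and 3 agree on Aircraft; apply Aircraft→Gate, DepTime and equate their Gate, DepTime entries. Rows 2 and 3 agree on Gate, Aircraft, Capacity; apply Gate, Aircraft, Capacity→Origin and equate their Origin entries. Row 3 is now all distinguished symbols — the join is lossless.
Dependency preservation: the restricted closure of {Pilot, Origin} across the fragments never reaches {Gate, DepTime}, so Pilot, Origin → Gate, DepTime cannot be enforced without a join — not preserved.

lossless but not dependency-preserving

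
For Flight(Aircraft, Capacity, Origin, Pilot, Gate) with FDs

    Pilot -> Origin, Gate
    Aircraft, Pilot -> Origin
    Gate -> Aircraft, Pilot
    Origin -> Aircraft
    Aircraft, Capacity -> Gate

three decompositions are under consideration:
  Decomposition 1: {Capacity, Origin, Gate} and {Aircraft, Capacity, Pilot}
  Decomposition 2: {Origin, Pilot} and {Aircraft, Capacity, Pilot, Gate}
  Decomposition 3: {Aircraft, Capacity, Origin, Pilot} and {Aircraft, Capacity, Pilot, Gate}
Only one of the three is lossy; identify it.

Decomposition 1: common = {Capacity}, closure = {Capacity} → lossy.
Decomposition 2: common = {Pilot}, closure = {Aircraft, Origin, Pilot, Gate} → lossless.
Decomposition 3: common = {Aircraft, Capacity, Pilot}, closure = {Aircraft, Capacity, Origin, Pilot, Gate} → lossless.

Decomposition 1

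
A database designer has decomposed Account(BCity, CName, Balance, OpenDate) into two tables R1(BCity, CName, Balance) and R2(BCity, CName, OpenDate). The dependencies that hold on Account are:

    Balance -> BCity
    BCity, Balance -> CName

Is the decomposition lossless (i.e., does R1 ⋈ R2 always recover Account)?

Common attributes: R1 ∩ R2 = {BCity, CName}.
No dependency enlarges {BCity, CName}, so (BCity, CName)⁺ = {BCity, CName}.
The closure contains neither all of R1 = {BCity, CName, Balance} nor all of R2 = {BCity, CName, OpenDate}, so the common attributes are not a superkey of either fragment. The join is lossy.

No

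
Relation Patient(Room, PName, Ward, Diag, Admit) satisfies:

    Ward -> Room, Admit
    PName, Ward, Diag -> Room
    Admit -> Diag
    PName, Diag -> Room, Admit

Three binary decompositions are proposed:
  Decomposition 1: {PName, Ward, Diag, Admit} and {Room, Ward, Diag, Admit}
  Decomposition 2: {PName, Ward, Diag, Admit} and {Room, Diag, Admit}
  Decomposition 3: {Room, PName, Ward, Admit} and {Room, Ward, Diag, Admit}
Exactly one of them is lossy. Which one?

Decomposition 1: common = {Ward, Diag, Admit}, closure = {Room, Ward, Diag, Admit} → lossless.
Decomposition 2: common = {Diag, Admit}, closure = {Diag, Admit} → lossy.
Decomposition 3: common = {Room, Ward, Admit}, closure = {Room, Ward, Diag, Admit} → lossless.

Decomposition 2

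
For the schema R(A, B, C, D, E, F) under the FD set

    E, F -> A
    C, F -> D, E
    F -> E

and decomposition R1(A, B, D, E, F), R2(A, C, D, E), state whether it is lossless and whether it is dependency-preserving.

lossy and not dependency-preserving

Lossless test: (A, D, E)⁺ = {A, D, E}, which is a superkey of neither fragment — lossy.
Dependency preservation: the restricted closure of {C, F} across the fragments never reaches {D, E}, so C, F → D, E cannot be enforced without a join — not preserved.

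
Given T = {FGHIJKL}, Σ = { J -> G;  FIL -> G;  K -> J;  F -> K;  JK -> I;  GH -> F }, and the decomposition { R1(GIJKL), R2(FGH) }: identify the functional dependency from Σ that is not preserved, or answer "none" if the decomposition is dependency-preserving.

F -> K

Check F → K: no single fragment contains all of {FK}, and the restricted closure of {F} across the fragments never reaches {K}.
J → G is preserved.
FIL → G is preserved.
K → J is preserved.
JK → I is preserved.
GH → F is preserved.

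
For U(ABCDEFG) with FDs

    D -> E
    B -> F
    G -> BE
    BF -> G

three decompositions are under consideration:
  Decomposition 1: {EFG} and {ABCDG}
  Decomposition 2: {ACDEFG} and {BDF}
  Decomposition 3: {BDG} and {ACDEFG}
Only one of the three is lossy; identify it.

Decomposition 2

Decomposition 1: common = {G}, closure = {BEFG} → lossless.
Decomposition 2: common = {DF}, closure = {DEF} → lossy.
Decomposition 3: common = {DG}, closure = {BDEFG} → lossless.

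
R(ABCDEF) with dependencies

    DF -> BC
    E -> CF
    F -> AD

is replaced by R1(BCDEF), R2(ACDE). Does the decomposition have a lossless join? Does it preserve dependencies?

Lossless test: (CDE)⁺ = {ABCDEF}, which contains all of one fragment — lossless.
Dependency preservation: the restricted closure of {F} across the fragments never reaches {AD}, so F → AD cannot be enforced without a join — not preserved.

lossless but not dependency-preserving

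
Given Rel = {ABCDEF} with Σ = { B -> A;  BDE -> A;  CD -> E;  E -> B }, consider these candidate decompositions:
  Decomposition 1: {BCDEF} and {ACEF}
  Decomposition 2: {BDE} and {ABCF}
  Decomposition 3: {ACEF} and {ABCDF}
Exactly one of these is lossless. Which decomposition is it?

Decomposition 1: common = {CEF}, closure = {ABCEF} → lossless.
Decomposition 2: common = {B}, closure = {AB} → lossy.
Decomposition 3: common = {ACF}, closure = {ACF} → lossy.

Decomposition 1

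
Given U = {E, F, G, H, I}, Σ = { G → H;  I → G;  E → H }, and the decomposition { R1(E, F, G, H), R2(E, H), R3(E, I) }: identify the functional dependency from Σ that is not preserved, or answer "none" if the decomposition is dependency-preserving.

I → G

Check I → G: no single fragment contains all of {G, I}, and the restricted closure of {I} across the fragments never reaches {G}.
G → H is preserved.
E → H is preserved.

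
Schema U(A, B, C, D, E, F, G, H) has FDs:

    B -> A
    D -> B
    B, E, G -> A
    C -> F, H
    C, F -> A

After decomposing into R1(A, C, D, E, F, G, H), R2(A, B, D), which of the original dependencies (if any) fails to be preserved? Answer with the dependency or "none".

B → A lies within R2.
D → B lies within R2.
B, E, G → A: restricted closure across fragments reaches A.
C → F, H lies within R1.
C, F → A lies within R1.
Every dependency is enforceable on the fragments, so the decomposition is dependency-preserving.

none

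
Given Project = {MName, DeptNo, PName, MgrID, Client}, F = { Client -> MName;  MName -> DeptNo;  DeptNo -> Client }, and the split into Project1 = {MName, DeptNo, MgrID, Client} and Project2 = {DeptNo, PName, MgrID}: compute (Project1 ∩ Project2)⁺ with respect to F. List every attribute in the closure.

Project1 ∩ Project2 = {DeptNo, MgrID}.
DeptNo → Client applies, adding Client
Client → MName applies, adding MName
Closure: {MName, DeptNo, MgrID, Client}.

MName, DeptNo, MgrID, Client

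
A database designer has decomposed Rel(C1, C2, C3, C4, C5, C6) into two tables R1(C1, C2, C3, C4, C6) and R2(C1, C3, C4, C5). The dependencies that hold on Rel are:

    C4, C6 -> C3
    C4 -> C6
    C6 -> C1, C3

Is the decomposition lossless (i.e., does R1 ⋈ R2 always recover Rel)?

Common attributes: R1 ∩ R2 = {C1, C3, C4}.
Closure of {C1, C3, C4}: C4 → C6 applies, adding C6. So (C1, C3, C4)⁺ = {C1, C3, C4, C6}.
The closure contains neither all of R1 = {C1, C2, C3, C4, C6} nor all of R2 = {C1, C3, C4, C5}, so the common attributes are not a superkey of either fragment. The join is lossy.

No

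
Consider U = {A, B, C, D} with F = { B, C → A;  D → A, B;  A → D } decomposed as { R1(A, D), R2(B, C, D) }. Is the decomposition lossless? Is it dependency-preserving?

lossless and dependency-preserving

Lossless test: (D)⁺ = {A, B, D}, which contains all of one fragment — lossless.
Dependency preservation: B, C → A; D → A, B are not contained in any single fragment, but the restricted closure of each left-hand side across the fragments still reaches the right-hand side; the remaining FDs each lie inside some fragment. All dependencies are preserved.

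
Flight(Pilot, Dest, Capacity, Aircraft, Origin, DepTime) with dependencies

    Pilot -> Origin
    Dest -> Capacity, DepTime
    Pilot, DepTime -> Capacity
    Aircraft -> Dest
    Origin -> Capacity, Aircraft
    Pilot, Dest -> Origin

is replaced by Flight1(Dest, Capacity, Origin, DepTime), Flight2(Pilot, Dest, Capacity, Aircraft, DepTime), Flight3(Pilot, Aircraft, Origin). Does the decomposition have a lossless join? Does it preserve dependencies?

Lossless test (chase): Rows 2 and 3 agree on Pilot; apply Pilot→Origin and equate their Origin entries. Rows 2 and 3 agree on Aircraft; apply Aircraft→Dest and equate their Dest entries. Rows 1 and 2 agree on Origin; apply Origin→Capacity, Aircraft and equate their Capacity, Aircraft entries. Rows 1 and 3 agree on Origin; apply Origin→Capacity, Aircraft and equate their Capacity, Aircraft entries. Rows 1 and 3 agree on Dest; apply Dest→Capacity, DepTime and equate their Capacity, DepTime entries. Row 2 is now all distinguished symbols — the join is lossless.
Dependency preservation: Origin → Capacity, Aircraft; Pilot, Dest → Origin are not contained in any single fragment, but the restricted closure of each left-hand side across the fragments still reaches the right-hand side; the remaining FDs each lie inside some fragment. All dependencies are preserved.

lossless and dependency-preserving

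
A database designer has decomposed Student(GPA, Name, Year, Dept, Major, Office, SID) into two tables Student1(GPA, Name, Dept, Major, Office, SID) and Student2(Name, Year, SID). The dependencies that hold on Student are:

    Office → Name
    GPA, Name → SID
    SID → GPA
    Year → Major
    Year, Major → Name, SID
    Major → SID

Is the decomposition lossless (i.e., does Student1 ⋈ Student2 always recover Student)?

No

Common attributes: Student1 ∩ Student2 = {Name, SID}.
Closure of {Name, SID}: SID → GPA applies, adding GPA. So (Name, SID)⁺ = {GPA, Name, SID}.
The closure contains neither all of Student1 = {GPA, Name, Dept, Major, Office, SID} nor all of Student2 = {Name, Year, SID}, so the common attributes are not a superkey of either fragment. The join is lossy.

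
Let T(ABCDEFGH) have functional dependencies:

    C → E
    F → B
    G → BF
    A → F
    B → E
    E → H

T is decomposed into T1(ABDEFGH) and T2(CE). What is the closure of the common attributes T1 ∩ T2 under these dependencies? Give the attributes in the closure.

EH

T1 ∩ T2 = {E}.
E → H applies, adding H
Closure: {EH}.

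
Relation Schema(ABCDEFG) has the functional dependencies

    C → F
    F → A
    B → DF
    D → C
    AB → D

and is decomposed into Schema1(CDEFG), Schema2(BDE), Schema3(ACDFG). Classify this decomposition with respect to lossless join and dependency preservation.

lossy but dependency-preserving

Lossless test (chase): Rows 1 and 3 agree on F; apply F→A and equate their A entries. Rows 1 and 2 agree on D; apply D→C and equate their C entries. Rows 1 and 2 agree on C; apply C→F and equate their F entries. Rows 1 and 2 agree on F; apply F→A and equate their A entries. No row becomes fully distinguished — the join is lossy.
Dependency preservation: B → DF; AB → D are not contained in any single fragment, but the restricted closure of each left-hand side across the fragments still reaches the right-hand side; the remaining FDs each lie inside some fragment. All dependencies are preserved.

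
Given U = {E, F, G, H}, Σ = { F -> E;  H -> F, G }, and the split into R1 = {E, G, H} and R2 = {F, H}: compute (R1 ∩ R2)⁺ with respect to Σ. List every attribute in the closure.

R1 ∩ R2 = {H}.
H → F, G applies, adding F, G
F → E applies, adding E
Closure: {E, F, G, H}.

E, F, G, H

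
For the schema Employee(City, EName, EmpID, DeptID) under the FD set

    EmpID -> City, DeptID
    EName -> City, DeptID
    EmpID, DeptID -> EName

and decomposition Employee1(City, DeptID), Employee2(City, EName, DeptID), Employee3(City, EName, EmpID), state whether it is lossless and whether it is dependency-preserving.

lossless and dependency-preserving

Lossless test (chase): Rows 2 and 3 agree on EName; apply EName→City, DeptID and equate their City, DeptID entries. Row 3 is now all distinguished symbols — the join is lossless.
Dependency preservation: EmpID → City, DeptID; EmpID, DeptID → EName are not contained in any single fragment, but the restricted closure of each left-hand side across the fragments still reaches the right-hand side; the remaining FDs each lie inside some fragment. All dependencies are preserved.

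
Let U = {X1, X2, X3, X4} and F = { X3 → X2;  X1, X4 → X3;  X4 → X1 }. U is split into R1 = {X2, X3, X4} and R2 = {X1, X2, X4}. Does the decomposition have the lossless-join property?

Common attributes: R1 ∩ R2 = {X2, X4}.
Closure of {X2, X4}: X4 → X1 applies, adding X1; X1, X4 → X3 applies, adding X3. So (X2, X4)⁺ = {X1, X2, X3, X4}.
This closure contains every attribute of R1, so R1 ∩ R2 → R1. The join is lossless.

Yes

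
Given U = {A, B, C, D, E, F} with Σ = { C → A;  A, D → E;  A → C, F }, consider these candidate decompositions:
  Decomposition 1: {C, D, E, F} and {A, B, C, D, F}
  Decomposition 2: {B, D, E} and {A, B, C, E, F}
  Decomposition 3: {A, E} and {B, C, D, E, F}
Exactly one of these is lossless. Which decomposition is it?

Decomposition 1: common = {C, D, F}, closure = {A, C, D, E, F} → lossless.
Decomposition 2: common = {B, E}, closure = {B, E} → lossy.
Decomposition 3: common = {E}, closure = {E} → lossy.

Decomposition 1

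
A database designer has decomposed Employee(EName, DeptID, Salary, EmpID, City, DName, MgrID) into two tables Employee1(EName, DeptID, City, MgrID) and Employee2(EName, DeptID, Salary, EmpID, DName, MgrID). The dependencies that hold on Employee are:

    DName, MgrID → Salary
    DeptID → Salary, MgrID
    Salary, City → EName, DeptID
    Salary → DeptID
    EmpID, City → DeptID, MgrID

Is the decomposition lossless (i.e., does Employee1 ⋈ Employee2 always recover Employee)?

Common attributes: Employee1 ∩ Employee2 = {EName, DeptID, MgrID}.
Closure of {EName, DeptID, MgrID}: DeptID → Salary, MgrID applies, adding Salary. So (EName, DeptID, MgrID)⁺ = {EName, DeptID, Salary, MgrID}.
The closure contains neither all of Employee1 = {EName, DeptID, City, MgrID} nor all of Employee2 = {EName, DeptID, Salary, EmpID, DName, MgrID}, so the common attributes are not a superkey of either fragment. The join is lossy.

No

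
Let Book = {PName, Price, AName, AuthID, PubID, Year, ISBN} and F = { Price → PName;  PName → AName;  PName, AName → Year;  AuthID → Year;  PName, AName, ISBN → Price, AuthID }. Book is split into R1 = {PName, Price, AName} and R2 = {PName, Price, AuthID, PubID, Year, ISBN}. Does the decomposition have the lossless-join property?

Yes

Common attributes: R1 ∩ R2 = {PName, Price}.
Closure of {PName, Price}: PName → AName applies, adding AName; PName, AName → Year applies, adding Year. So (PName, Price)⁺ = {PName, Price, AName, Year}.
This closure contains every attribute of R1, so R1 ∩ R2 → R1. The join is lossless.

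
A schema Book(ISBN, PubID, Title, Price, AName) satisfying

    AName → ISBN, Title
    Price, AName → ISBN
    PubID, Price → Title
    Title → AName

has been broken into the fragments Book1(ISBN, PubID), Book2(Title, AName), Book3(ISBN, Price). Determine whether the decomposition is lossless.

Chase test. Columns are ISBN, PubID, Title, Price, AName; row i has aⱼ where attribute j ∈ Booki, else bᵢⱼ.
Initial tableau (one row per fragment):
  row 1: a1 a2 b13 b14 b15
  row 2: b21 b22 a3 b24 a5
  row 3: a1 b32 b33 a4 b35
No row becomes fully distinguished — the join is lossy.

No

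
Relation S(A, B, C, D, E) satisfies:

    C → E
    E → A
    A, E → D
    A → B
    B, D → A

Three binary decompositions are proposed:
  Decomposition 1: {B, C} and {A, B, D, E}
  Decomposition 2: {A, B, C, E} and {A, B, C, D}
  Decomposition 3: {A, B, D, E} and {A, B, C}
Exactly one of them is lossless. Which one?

Decomposition 1: common = {B}, closure = {B} → lossy.
Decomposition 2: common = {A, B, C}, closure = {A, B, C, D, E} → lossless.
Decomposition 3: common = {A, B}, closure = {A, B} → lossy.

Decomposition 2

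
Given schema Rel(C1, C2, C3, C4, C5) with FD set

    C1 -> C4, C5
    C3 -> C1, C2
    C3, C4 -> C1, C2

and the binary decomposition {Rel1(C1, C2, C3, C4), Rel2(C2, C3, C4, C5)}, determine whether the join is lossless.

Yes

Common attributes: Rel1 ∩ Rel2 = {C2, C3, C4}.
Closure of {C2, C3, C4}: C3 → C1, C2 applies, adding C1; C1 → C4, C5 applies, adding C5. So (C2, C3, C4)⁺ = {C1, C2, C3, C4, C5}.
This closure contains every attribute of Rel1, so Rel1 ∩ Rel2 → Rel1. The join is lossless.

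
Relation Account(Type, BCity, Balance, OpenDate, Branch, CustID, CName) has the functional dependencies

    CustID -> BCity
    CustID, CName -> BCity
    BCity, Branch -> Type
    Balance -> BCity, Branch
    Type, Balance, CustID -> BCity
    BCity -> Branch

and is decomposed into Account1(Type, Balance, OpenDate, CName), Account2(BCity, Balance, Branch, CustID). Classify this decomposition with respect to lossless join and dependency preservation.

Lossless test: (Balance)⁺ = {Type, BCity, Balance, Branch}, which is a superkey of neither fragment — lossy.
Dependency preservation: the restricted closure of {BCity, Branch} across the fragments never reaches {Type}, so BCity, Branch → Type cannot be enforced without a join — not preserved.

lossy and not dependency-preserving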